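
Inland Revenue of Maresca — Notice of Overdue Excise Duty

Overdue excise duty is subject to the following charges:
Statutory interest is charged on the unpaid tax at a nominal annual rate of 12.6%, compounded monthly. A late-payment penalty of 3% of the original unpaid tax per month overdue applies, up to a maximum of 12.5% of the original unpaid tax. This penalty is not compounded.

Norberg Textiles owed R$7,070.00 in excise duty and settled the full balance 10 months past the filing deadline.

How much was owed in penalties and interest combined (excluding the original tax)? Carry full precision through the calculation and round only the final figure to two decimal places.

R$1,662.18

Penalty (uncapped): 10 × 3% × R$7,070.00 = R$2,121.00; cap = 12.5% × R$7,070.00 = R$883.75 → penalty = R$883.75
Interest (12.6%/yr ÷ 12 = 1.05%/month): R$7,070.00 × ((1 + 0.0105)^10 − 1) = R$778.4264…
Penalties + interest = R$883.7500 + R$778.4264… = R$1,662.18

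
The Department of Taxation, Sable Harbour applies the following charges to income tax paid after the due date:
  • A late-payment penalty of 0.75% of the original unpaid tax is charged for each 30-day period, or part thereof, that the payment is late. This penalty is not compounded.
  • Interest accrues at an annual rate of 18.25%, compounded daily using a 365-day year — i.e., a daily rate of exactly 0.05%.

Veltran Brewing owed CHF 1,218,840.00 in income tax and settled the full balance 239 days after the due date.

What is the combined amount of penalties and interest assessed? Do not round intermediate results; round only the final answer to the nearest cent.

Penalty periods: ⌈239/30⌉ = 8; penalty = 8 × 0.75% × CHF 1,218,840.00 = CHF 73,130.40
Interest: CHF 1,218,840.00 × ((1 + 0.0005)^239 − 1) = CHF 1,218,840.00 × 0.12689959… = CHF 154,670.2946…
Penalties + interest = CHF 73,130.4000 + CHF 154,670.2946… = CHF 227,800.69

CHF 227,800.69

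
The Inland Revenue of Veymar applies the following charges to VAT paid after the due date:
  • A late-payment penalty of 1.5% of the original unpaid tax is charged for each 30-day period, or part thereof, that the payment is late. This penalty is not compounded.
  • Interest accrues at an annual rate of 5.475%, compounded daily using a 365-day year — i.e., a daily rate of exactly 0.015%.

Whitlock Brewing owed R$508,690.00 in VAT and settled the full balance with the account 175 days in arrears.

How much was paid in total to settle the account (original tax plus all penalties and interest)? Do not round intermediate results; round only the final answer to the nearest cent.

R$568,000.99

Penalty periods: ⌈175/30⌉ = 6; penalty = 6 × 1.5% × R$508,690.00 = R$45,782.10
Interest: R$508,690.00 × ((1 + 0.00015)^175 − 1) = R$508,690.00 × 0.02659554… = R$13,528.8877…
Total = R$508,690.00 + R$45,782.1000 + R$13,528.8877… = R$568,000.99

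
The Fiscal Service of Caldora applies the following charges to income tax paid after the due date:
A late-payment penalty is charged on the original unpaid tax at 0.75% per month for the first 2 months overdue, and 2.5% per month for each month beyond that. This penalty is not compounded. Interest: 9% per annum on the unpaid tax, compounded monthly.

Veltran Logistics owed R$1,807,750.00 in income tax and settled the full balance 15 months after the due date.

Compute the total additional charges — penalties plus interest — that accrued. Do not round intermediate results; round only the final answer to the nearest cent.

R$829,038.84

Penalty, months 1–2: 2 × 0.75% × R$1,807,750.00 = R$27,116.25
Penalty, months 3–15: 13 × 2.5% × R$1,807,750.00 = R$587,518.75
Interest (9%/yr ÷ 12 = 0.75%/month): R$1,807,750.00 × ((1 + 0.0075)^15 − 1) = R$214,403.8397…
Penalties + interest = R$614,635.0000 + R$214,403.8397… = R$829,038.84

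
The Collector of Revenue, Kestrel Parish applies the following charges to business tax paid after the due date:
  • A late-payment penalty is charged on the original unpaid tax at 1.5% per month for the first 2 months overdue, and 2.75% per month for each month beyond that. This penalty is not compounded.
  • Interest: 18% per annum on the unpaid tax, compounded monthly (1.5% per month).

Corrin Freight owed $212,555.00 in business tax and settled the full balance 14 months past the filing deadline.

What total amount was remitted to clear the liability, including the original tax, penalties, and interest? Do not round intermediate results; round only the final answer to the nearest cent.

$338,335.64

Penalty, months 1–2: 2 × 1.5% × $212,555.00 = $6,376.65
Penalty, months 3–14: 12 × 2.75% × $212,555.00 = $70,143.15
Interest: $212,555.00 × ((1 + 0.015)^14 − 1) = $212,555.00 × 0.2317557… = $49,260.8393…
Total = $212,555.00 + $76,519.8000 + $49,260.8393… = $338,335.64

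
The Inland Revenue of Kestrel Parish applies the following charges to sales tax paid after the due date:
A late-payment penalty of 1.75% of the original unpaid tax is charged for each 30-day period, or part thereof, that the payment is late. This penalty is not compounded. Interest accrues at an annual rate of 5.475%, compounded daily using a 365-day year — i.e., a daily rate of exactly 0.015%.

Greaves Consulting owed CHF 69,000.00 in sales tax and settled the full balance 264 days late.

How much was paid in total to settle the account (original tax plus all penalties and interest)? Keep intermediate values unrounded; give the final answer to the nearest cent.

CHF 82,654.51

Penalty periods: ⌈264/30⌉ = 9; penalty = 9 × 1.75% × CHF 69,000.00 = CHF 10,867.50
Interest: CHF 69,000.00 × ((1 + 0.00015)^264 − 1) = CHF 69,000.00 × 0.04039144… = CHF 2,787.0096…
Total = CHF 69,000.00 + CHF 10,867.5000 + CHF 2,787.0096… = CHF 82,654.51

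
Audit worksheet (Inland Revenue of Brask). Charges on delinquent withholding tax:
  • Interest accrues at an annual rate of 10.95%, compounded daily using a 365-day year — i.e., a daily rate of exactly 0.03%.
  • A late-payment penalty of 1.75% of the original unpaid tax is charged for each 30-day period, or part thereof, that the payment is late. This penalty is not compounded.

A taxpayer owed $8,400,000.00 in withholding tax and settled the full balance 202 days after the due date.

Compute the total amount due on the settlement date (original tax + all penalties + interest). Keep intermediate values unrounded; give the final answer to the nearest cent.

$9,953,699.14

Penalty periods: ⌈202/30⌉ = 7; penalty = 7 × 1.75% × $8,400,000.00 = $1,029,000.00
Interest: $8,400,000.00 × ((1 + 0.0003)^202 − 1) = $8,400,000.00 × 0.06246418… = $524,699.1433…
Total = $8,400,000.00 + $1,029,000.0000 + $524,699.1433… = $9,953,699.14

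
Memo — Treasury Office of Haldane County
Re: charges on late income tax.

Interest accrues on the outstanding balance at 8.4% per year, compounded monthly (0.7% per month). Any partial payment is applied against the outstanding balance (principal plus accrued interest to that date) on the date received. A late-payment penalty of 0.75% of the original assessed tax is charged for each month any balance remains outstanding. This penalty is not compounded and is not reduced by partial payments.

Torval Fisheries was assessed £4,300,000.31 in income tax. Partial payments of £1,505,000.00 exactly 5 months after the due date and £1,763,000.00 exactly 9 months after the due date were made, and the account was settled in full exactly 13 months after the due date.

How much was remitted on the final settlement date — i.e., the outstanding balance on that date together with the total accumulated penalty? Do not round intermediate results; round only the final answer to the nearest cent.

£1,723,155.50

Balance at month 5: £4,300,000.3100 × (1 + 0.007)^5 = £4,452,622.1217…
After £1,505,000.00 payment: £4,452,622.1217… − £1,505,000.00 = £2,947,622.1217…
Balance at month 9: £2,947,622.1217… × (1 + 0.007)^4 = £3,031,026.1932…
After £1,763,000.00 payment: £3,031,026.1932… − £1,763,000.00 = £1,268,026.1932…
Balance at month 13: £1,268,026.1932… × (1 + 0.007)^4 = £1,303,905.4691…
Penalty: 13 × 0.75% × £4,300,000.31 = £419,250.03…
Final settlement = outstanding balance + penalty = £1,303,905.4691… + £419,250.03… = £1,723,155.50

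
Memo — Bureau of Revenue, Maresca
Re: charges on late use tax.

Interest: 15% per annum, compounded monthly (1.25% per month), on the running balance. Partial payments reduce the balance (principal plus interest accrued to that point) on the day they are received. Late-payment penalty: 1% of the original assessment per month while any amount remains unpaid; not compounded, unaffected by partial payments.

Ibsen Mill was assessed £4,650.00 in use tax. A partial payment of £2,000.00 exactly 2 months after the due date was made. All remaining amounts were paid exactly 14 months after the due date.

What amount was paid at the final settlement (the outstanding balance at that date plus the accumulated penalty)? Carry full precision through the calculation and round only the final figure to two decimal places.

£3,862.78

Balance at month 2: £4,650.0000 × (1 + 0.0125)^2 = £4,766.9766…
After £2,000.00 payment: £4,766.9766… − £2,000.00 = £2,766.9766…
Balance at month 14: £2,766.9766… × (1 + 0.0125)^12 = £3,211.7805…
Penalty: 14 × 1% × £4,650.00 = £651.00
Final settlement = outstanding balance + penalty = £3,211.7805… + £651.00 = £3,862.78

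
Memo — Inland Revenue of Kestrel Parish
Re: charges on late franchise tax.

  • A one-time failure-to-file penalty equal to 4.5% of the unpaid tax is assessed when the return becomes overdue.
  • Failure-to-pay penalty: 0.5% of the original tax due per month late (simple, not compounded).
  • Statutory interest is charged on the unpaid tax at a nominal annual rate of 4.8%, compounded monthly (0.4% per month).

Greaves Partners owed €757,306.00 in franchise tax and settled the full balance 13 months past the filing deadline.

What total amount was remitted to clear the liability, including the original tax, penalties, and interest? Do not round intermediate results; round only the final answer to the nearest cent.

Failure-to-file penalty: 4.5% × €757,306.00 = €34,078.77
Failure-to-pay penalty: 13 × 0.5% × €757,306.00 = €49,224.89
Interest: €757,306.00 × ((1 + 0.004)^13 − 1) = €757,306.00 × 0.0532665… = €40,339.0312…
Total = €757,306.00 + €83,303.6600 + €40,339.0312… = €880,948.69

€880,948.69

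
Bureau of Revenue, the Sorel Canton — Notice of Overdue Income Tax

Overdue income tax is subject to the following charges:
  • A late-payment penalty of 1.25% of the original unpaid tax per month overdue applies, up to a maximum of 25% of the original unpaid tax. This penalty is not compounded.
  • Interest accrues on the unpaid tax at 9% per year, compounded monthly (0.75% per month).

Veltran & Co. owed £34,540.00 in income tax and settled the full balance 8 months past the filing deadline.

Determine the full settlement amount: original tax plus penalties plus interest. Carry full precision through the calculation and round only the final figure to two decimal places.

Penalty: 8 × 1.25% × £34,540.00 = £3,454.00 (below the 25% cap of £8,635.00)
Interest: £34,540.00 × ((1 + 0.0075)^8 − 1) = £34,540.00 × 0.0615988… = £2,127.6242…
Total = £34,540.00 + £3,454.0000 + £2,127.6242… = £40,121.62

£40,121.62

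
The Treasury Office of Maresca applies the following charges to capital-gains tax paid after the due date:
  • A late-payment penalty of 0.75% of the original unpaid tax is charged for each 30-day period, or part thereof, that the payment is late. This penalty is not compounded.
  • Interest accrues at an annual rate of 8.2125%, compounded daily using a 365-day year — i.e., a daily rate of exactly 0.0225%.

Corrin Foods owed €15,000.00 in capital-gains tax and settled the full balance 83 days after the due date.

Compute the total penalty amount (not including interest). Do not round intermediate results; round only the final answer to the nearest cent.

Penalty periods: ⌈83/30⌉ = 3; penalty = 3 × 0.75% × €15,000.00 = €337.50

€337.50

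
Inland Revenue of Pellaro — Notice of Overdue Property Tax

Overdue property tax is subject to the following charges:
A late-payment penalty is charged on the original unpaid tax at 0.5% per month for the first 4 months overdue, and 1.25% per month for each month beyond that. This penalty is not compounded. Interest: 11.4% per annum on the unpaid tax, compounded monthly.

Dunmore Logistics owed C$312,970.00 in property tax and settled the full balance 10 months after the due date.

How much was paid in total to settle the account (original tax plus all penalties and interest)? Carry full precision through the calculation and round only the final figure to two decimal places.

C$373,738.09

Penalty, months 1–4: 4 × 0.5% × C$312,970.00 = C$6,259.40
Penalty, months 5–10: 6 × 1.25% × C$312,970.00 = C$23,472.75
Interest (11.4%/yr ÷ 12 = 0.95%/month): C$312,970.00 × ((1 + 0.0095)^10 − 1) = C$31,035.9408…
Total = C$312,970.00 + C$29,732.1500 + C$31,035.9408… = C$373,738.09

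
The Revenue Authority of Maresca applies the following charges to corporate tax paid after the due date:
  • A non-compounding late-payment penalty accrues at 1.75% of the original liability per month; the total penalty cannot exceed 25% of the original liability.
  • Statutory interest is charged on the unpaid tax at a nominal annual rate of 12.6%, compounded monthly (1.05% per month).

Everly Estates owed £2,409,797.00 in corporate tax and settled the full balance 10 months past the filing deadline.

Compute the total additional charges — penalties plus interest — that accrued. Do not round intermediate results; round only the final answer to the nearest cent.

Penalty: 10 × 1.75% × £2,409,797.00 = £421,714.48… (below the 25% cap of £602,449.25)
Interest: £2,409,797.00 × ((1 + 0.0105)^10 − 1) = £2,409,797.00 × 0.1101028… = £265,325.2767…
Penalties + interest = £421,714.4750 + £265,325.2767… = £687,039.75

£687,039.75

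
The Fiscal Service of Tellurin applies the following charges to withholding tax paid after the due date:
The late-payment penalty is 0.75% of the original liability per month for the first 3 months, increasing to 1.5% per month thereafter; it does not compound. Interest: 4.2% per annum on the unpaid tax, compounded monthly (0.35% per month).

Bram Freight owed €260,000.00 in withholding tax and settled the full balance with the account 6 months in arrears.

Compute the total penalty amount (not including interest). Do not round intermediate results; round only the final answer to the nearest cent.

Penalty, months 1–3: 3 × 0.75% × €260,000.00 = €5,850.00
Penalty, months 4–6: 3 × 1.5% × €260,000.00 = €11,700.00
Total penalty = €5,850.00 + €11,700.00 = €17,550.00

€17,550.00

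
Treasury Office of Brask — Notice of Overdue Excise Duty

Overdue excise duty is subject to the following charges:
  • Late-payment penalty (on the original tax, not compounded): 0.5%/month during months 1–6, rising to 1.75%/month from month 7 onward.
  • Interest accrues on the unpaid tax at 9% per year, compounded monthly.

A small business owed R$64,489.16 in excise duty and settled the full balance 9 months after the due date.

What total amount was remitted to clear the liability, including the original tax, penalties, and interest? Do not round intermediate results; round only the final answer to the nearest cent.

R$74,295.44

Penalty, months 1–6: 6 × 0.5% × R$64,489.16 = R$1,934.67…
Penalty, months 7–9: 3 × 1.75% × R$64,489.16 = R$3,385.68…
Interest (9%/yr ÷ 12 = 0.75%/month): R$64,489.16 × ((1 + 0.0075)^9 − 1) = R$4,485.9201…
Total = R$64,489.16 + R$5,320.3557 + R$4,485.9201… = R$74,295.44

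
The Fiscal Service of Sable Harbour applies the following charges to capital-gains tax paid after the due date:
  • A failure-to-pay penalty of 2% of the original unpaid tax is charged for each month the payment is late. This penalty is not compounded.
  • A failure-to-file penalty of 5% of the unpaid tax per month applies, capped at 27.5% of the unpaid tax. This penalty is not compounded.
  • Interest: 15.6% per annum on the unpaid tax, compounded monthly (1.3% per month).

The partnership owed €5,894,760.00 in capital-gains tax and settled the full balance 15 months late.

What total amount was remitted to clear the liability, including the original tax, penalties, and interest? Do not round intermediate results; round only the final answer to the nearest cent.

€10,544,456.85

Failure-to-file: 15 × 5% × €5,894,760.00 = €4,421,070.00, capped at 27.5% × €5,894,760.00 = €1,621,059.00
Failure-to-pay penalty = 2% × €5,894,760.00 × 15 mo = €1,768,428.00
Interest: €5,894,760.00 × ((1 + 0.013)^15 − 1) = €5,894,760.00 × 0.2137848… = €1,260,209.8538…
Total = €5,894,760.00 + €3,389,487.0000 + €1,260,209.8538… = €10,544,456.85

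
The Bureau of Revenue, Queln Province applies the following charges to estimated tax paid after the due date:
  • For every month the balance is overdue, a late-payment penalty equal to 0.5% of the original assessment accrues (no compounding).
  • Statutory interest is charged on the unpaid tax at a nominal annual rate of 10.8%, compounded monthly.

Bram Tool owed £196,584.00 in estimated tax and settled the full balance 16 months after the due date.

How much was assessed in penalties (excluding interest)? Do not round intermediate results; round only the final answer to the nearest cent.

Late-payment penalty = 0.5% × £196,584.00 × 16 mo = £15,726.72

£15,726.72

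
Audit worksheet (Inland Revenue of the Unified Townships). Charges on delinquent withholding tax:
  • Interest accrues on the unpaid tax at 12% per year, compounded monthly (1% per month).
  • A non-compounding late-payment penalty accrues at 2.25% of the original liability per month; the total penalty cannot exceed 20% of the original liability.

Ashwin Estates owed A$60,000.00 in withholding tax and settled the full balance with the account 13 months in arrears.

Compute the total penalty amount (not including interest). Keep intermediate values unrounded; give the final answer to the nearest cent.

A$12,000.00

Penalty (uncapped): 13 × 2.25% × A$60,000.00 = A$17,550.00; cap = 20% × A$60,000.00 = A$12,000.00 → penalty = A$12,000.00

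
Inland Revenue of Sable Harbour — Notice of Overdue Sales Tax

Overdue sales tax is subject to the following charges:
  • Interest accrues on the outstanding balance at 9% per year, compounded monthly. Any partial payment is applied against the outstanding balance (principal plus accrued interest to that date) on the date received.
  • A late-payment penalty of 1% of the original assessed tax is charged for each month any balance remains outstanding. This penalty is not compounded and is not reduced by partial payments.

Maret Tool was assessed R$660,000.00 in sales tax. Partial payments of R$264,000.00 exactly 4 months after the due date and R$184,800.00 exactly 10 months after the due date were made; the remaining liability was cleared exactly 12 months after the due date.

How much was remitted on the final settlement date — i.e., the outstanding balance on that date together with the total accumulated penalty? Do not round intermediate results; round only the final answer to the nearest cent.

Monthly rate = 9% ÷ 12 = 0.75%
Balance at month 4: R$660,000.0000 × (1 + 0.0075)^4 = R$680,023.8658…
After R$264,000.00 payment: R$680,023.8658… − R$264,000.00 = R$416,023.8658…
Balance at month 10: R$416,023.8658… × (1 + 0.0075)^6 = R$435,099.4899…
After R$184,800.00 payment: R$435,099.4899… − R$184,800.00 = R$250,299.4899…
Balance at month 12: R$250,299.4899… × (1 + 0.0075)^2 = R$254,068.0616…
Penalty: 12 × 1% × R$660,000.00 = R$79,200.00
Final settlement = outstanding balance + penalty = R$254,068.0616… + R$79,200.00 = R$333,268.06

R$333,268.06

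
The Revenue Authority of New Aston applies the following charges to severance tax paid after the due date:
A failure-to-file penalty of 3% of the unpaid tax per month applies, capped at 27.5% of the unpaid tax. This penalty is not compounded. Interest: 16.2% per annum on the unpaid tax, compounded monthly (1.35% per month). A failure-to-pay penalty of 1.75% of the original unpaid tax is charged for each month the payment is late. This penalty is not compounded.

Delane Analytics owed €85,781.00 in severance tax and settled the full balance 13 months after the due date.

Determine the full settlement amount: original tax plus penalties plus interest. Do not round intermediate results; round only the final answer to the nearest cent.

Failure-to-file: 13 × 3% × €85,781.00 = €33,454.59, capped at 27.5% × €85,781.00 = €23,589.78…
Failure-to-pay penalty = 1.75% × €85,781.00 × 13 mo = €19,515.18…
Interest: €85,781.00 × ((1 + 0.0135)^13 − 1) = €85,781.00 × 0.1904435… = €16,336.4342…
Total = €85,781.00 + €43,104.9525 + €16,336.4342… = €145,222.39

€145,222.39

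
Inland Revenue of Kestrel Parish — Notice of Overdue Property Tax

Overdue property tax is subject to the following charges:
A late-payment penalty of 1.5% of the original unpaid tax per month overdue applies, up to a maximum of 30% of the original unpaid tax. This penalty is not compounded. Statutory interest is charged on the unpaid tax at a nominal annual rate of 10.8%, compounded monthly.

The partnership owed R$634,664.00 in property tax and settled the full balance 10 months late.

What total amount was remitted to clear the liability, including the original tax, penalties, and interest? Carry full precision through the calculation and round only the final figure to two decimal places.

R$789,353.11

Penalty: 10 × 1.5% × R$634,664.00 = R$95,199.60 (below the 30% cap of R$190,399.20)
Interest (10.8%/yr ÷ 12 = 0.9%/month): R$634,664.00 × ((1 + 0.009)^10 − 1) = R$59,489.5146…
Total = R$634,664.00 + R$95,199.6000 + R$59,489.5146… = R$789,353.11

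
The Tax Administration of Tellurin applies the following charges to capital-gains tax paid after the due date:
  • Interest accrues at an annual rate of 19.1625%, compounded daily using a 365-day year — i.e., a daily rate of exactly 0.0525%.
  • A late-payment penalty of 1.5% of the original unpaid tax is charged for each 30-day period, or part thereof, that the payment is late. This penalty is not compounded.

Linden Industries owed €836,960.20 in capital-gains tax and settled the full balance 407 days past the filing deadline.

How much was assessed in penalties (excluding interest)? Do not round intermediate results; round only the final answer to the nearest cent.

Penalty periods: ⌈407/30⌉ = 14; penalty = 14 × 1.5% × €836,960.20 = €175,761.64…

€175,761.64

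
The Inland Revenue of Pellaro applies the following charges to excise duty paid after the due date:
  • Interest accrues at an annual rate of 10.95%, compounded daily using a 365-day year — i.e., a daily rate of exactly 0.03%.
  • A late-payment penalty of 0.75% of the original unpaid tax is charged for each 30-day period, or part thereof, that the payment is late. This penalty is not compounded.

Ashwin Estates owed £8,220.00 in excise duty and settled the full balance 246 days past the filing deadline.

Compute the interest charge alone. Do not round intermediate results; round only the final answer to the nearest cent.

£629.48

Interest: £8,220.00 × ((1 + 0.0003)^246 − 1) = £8,220.00 × 0.07657955… = £629.4839…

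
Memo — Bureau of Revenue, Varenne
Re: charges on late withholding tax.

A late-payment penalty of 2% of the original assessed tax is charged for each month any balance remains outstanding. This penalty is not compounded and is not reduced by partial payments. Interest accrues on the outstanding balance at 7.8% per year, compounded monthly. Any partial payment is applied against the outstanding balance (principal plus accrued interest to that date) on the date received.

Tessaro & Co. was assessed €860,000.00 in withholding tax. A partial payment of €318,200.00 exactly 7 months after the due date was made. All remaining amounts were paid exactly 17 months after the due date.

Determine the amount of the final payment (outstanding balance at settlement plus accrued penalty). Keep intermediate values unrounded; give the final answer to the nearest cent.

Monthly rate = 7.8% ÷ 12 = 0.65%
Balance at month 7: €860,000.0000 × (1 + 0.0065)^7 = €899,901.3552…
After €318,200.00 payment: €899,901.3552… − €318,200.00 = €581,701.3552…
Balance at month 17: €581,701.3552… × (1 + 0.0065)^10 = €620,637.2927…
Penalty: 17 × 2% × €860,000.00 = €292,400.00
Final settlement = outstanding balance + penalty = €620,637.2927… + €292,400.00 = €913,037.29

€913,037.29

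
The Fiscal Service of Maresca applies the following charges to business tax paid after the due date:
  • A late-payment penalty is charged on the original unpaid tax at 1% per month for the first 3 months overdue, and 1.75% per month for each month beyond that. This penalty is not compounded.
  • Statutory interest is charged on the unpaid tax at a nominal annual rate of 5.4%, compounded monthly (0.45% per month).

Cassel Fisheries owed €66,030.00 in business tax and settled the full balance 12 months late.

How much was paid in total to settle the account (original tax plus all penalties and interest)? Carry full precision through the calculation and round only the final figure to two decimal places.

Penalty, months 1–3: 3 × 1% × €66,030.00 = €1,980.90
Penalty, months 4–12: 9 × 1.75% × €66,030.00 = €10,399.73…
Interest: €66,030.00 × ((1 + 0.0045)^12 − 1) = €66,030.00 × 0.0553568… = €3,655.2063…
Total = €66,030.00 + €12,380.6250 + €3,655.2063… = €82,065.83

€82,065.83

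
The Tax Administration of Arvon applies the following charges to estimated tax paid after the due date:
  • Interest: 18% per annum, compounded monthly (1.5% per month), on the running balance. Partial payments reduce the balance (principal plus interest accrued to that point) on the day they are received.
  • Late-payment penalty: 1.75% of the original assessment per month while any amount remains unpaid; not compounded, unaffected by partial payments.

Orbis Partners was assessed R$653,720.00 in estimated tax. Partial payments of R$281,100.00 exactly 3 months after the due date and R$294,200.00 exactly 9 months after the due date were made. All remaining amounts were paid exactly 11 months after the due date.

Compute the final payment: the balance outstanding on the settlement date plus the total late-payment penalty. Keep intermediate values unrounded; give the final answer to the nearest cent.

Balance at month 3: R$653,720.0000 × (1 + 0.015)^3 = R$683,580.8673…
After R$281,100.00 payment: R$683,580.8673… − R$281,100.00 = R$402,480.8673…
Balance at month 9: R$402,480.8673… × (1 + 0.015)^6 = R$440,089.9932…
After R$294,200.00 payment: R$440,089.9932… − R$294,200.00 = R$145,889.9932…
Balance at month 11: R$145,889.9932… × (1 + 0.015)^2 = R$150,299.5183…
Penalty: 11 × 1.75% × R$653,720.00 = R$125,841.10
Final settlement = outstanding balance + penalty = R$150,299.5183… + R$125,841.10 = R$276,140.62

R$276,140.62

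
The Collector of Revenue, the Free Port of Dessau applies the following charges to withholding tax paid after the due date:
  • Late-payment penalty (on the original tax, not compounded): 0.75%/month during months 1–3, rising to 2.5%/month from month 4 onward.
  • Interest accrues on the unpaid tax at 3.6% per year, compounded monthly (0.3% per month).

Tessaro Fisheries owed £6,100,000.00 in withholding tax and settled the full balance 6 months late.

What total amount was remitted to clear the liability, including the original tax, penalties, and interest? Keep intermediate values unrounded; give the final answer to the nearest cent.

Penalty, months 1–3: 3 × 0.75% × £6,100,000.00 = £137,250.00
Penalty, months 4–6: 3 × 2.5% × £6,100,000.00 = £457,500.00
Interest: £6,100,000.00 × ((1 + 0.003)^6 − 1) = £6,100,000.00 × 0.0181355… = £110,626.8014…
Total = £6,100,000.00 + £594,750.0000 + £110,626.8014… = £6,805,376.80

£6,805,376.80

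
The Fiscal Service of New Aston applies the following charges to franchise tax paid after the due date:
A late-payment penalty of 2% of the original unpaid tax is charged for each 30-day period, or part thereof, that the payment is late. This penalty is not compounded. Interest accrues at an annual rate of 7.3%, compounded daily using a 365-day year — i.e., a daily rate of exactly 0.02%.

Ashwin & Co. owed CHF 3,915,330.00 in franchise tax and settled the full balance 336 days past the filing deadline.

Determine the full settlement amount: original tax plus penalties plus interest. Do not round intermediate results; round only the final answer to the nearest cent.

CHF 5,127,133.14

Penalty periods: ⌈336/30⌉ = 12; penalty = 12 × 2% × CHF 3,915,330.00 = CHF 939,679.20
Interest: CHF 3,915,330.00 × ((1 + 0.0002)^336 − 1) = CHF 3,915,330.00 × 0.06950217… = CHF 272,123.9412…
Total = CHF 3,915,330.00 + CHF 939,679.2000 + CHF 272,123.9412… = CHF 5,127,133.14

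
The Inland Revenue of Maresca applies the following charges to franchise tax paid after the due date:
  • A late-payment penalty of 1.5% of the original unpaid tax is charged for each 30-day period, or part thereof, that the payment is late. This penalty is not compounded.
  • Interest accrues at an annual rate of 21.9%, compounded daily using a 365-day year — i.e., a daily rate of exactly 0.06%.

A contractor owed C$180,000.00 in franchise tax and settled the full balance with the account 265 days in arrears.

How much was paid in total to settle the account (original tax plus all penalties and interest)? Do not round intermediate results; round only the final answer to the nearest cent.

Penalty periods: ⌈265/30⌉ = 9; penalty = 9 × 1.5% × C$180,000.00 = C$24,300.00
Interest: C$180,000.00 × ((1 + 0.0006)^265 − 1) = C$180,000.00 × 0.17228205… = C$31,010.7690…
Total = C$180,000.00 + C$24,300.0000 + C$31,010.7690… = C$235,310.77

C$235,310.77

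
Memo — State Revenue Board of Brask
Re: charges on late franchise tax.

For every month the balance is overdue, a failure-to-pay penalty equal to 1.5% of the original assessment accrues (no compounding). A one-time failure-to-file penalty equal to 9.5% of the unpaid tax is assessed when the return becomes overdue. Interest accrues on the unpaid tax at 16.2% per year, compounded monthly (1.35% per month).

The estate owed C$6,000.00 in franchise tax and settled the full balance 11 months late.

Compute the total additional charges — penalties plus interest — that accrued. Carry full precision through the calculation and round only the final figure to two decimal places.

C$2,513.65

Failure-to-file penalty: 9.5% × C$6,000.00 = C$570.00
Failure-to-pay penalty: 11 × 1.5% × C$6,000.00 = C$990.00
Interest: C$6,000.00 × ((1 + 0.0135)^11 − 1) = C$6,000.00 × 0.1589409… = C$953.6453…
Penalties + interest = C$1,560.0000 + C$953.6453… = C$2,513.65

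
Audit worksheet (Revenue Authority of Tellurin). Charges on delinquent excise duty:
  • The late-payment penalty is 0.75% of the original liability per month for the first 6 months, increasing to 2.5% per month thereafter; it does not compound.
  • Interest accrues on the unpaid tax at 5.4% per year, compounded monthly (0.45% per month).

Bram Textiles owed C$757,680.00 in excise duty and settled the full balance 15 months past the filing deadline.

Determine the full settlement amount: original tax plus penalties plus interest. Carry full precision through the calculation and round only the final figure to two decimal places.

C$1,015,039.86

Penalty, months 1–6: 6 × 0.75% × C$757,680.00 = C$34,095.60
Penalty, months 7–15: 9 × 2.5% × C$757,680.00 = C$170,478.00
Interest: C$757,680.00 × ((1 + 0.0045)^15 − 1) = C$757,680.00 × 0.0696683… = C$52,786.2603…
Total = C$757,680.00 + C$204,573.6000 + C$52,786.2603… = C$1,015,039.86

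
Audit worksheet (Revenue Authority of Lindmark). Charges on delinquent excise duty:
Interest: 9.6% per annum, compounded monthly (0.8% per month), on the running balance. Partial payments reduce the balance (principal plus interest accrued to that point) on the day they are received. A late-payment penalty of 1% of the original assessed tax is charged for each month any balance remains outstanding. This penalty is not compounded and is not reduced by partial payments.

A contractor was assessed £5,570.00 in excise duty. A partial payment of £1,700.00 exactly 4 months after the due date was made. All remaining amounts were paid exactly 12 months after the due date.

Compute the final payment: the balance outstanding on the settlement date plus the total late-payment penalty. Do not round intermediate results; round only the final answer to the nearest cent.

£4,985.39

Balance at month 4: £5,570.0000 × (1 + 0.008)^4 = £5,750.3903…
After £1,700.00 payment: £5,750.3903… − £1,700.00 = £4,050.3903…
Balance at month 12: £4,050.3903… × (1 + 0.008)^8 = £4,316.9909…
Penalty: 12 × 1% × £5,570.00 = £668.40
Final settlement = outstanding balance + penalty = £4,316.9909… + £668.40 = £4,985.39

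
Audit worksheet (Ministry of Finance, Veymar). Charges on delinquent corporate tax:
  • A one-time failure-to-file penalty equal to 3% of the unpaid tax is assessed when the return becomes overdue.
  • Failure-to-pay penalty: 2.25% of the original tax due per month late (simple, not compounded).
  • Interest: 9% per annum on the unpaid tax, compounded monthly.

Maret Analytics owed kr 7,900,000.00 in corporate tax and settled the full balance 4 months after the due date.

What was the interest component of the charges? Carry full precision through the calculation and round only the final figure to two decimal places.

Interest (9%/yr ÷ 12 = 0.75%/month): kr 7,900,000.00 × ((1 + 0.0075)^4 − 1) = kr 239,679.6062…

kr 239,679.61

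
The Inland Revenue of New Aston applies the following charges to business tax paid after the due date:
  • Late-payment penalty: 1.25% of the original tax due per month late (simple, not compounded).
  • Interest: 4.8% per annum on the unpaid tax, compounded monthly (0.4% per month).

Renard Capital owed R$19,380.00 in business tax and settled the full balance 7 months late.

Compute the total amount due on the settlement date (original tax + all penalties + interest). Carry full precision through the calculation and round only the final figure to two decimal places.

Late-payment penalty = 1.25% × R$19,380.00 × 7 mo = R$1,695.75
Interest: R$19,380.00 × ((1 + 0.004)^7 − 1) = R$19,380.00 × 0.0283382… = R$549.1953…
Total = R$19,380.00 + R$1,695.7500 + R$549.1953… = R$21,624.95

R$21,624.95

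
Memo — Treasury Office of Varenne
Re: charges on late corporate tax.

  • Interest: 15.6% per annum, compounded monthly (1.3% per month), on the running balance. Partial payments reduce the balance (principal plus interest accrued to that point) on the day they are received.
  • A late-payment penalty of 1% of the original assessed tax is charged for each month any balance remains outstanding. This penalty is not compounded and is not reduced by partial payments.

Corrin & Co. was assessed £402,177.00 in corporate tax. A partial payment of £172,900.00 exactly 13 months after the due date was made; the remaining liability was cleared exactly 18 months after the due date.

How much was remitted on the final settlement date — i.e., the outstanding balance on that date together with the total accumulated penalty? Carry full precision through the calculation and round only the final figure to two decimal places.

Balance at month 13: £402,177.0000 × (1 + 0.013)^13 = £475,707.5234…
After £172,900.00 payment: £475,707.5234… − £172,900.00 = £302,807.5234…
Balance at month 18: £302,807.5234… × (1 + 0.013)^5 = £323,008.4531…
Penalty: 18 × 1% × £402,177.00 = £72,391.86
Final settlement = outstanding balance + penalty = £323,008.4531… + £72,391.86 = £395,400.31

£395,400.31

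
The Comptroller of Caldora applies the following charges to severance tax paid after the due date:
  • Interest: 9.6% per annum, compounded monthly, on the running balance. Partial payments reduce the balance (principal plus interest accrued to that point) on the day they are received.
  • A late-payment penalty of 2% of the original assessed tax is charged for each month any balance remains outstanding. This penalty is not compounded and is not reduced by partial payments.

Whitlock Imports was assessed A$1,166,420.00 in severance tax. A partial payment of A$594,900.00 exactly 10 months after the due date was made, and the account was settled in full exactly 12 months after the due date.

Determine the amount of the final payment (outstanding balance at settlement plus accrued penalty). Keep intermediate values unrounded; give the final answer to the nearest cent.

A$958,941.39

Monthly rate = 9.6% ÷ 12 = 0.8%
Balance at month 10: A$1,166,420.0000 × (1 + 0.008)^10 = A$1,263,165.5674…
After A$594,900.00 payment: A$1,263,165.5674… − A$594,900.00 = A$668,265.5674…
Balance at month 12: A$668,265.5674… × (1 + 0.008)^2 = A$679,000.5855…
Penalty: 12 × 2% × A$1,166,420.00 = A$279,940.80
Final settlement = outstanding balance + penalty = A$679,000.5855… + A$279,940.80 = A$958,941.39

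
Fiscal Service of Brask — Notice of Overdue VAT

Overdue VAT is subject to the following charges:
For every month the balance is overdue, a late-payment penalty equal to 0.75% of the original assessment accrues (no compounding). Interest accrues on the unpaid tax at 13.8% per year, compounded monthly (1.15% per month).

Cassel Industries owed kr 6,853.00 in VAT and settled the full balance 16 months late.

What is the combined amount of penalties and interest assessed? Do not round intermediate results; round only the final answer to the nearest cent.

kr 2,198.13

Late-payment penalty: 16 × 0.75% × kr 6,853.00 = kr 822.36
Interest: kr 6,853.00 × ((1 + 0.0115)^16 − 1) = kr 6,853.00 × 0.2007544… = kr 1,375.7700…
Penalties + interest = kr 822.3600 + kr 1,375.7700… = kr 2,198.13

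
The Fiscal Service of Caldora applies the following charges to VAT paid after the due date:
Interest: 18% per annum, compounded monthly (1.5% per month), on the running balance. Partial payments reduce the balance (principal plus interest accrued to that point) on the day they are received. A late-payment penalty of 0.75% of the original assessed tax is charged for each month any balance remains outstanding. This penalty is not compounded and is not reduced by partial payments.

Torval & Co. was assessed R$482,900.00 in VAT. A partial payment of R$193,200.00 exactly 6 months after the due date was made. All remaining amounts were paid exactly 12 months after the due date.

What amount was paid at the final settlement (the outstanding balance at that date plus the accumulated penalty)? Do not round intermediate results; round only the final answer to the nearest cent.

Balance at month 6: R$482,900.0000 × (1 + 0.015)^6 = R$528,023.7522…
After R$193,200.00 payment: R$528,023.7522… − R$193,200.00 = R$334,823.7522…
Balance at month 12: R$334,823.7522… × (1 + 0.015)^6 = R$366,110.7764…
Penalty: 12 × 0.75% × R$482,900.00 = R$43,461.00
Final settlement = outstanding balance + penalty = R$366,110.7764… + R$43,461.00 = R$409,571.78

R$409,571.78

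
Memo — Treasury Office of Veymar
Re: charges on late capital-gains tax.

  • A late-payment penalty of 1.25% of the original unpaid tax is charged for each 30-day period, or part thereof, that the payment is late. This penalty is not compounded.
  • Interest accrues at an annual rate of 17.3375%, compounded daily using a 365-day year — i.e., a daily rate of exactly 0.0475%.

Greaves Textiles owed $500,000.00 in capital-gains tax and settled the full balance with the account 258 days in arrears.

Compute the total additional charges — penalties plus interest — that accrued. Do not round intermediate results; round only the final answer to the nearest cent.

Penalty periods: ⌈258/30⌉ = 9; penalty = 9 × 1.25% × $500,000.00 = $56,250.00
Interest: $500,000.00 × ((1 + 0.000475)^258 − 1) = $500,000.00 × 0.13034275… = $65,171.3740…
Penalties + interest = $56,250.0000 + $65,171.3740… = $121,421.37

$121,421.37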